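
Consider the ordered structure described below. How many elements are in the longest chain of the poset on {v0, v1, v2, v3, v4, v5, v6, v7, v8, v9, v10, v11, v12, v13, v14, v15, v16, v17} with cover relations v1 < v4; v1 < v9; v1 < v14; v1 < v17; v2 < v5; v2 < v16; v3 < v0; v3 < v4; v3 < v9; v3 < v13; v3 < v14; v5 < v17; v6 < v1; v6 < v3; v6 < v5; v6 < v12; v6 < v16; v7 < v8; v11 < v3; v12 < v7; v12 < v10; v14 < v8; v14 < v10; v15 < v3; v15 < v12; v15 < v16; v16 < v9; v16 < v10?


A chain is a totally ordered subset; we count the number of elements in a maximum chain.
Compute, for each element x, the size of the longest chain ending at x:
  v2: 1
  v6: 1
  v11: 1
  v15: 1
  v1: 2
  v5: 2
  ...
A maximum chain: v6 < v12 < v7 < v8
Number of elements in the longest chain: 4


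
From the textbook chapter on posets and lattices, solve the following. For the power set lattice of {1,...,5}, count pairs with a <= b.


The order relation is {(a,b) : a <= b}, reflexive so it includes (a,a).
Examples: ({},{}), ({},{1,2}), ({},{1,2,3}), ({},{1,2,3,4}), ({},{1,2,3,4,5}), ...
Total ordered pairs: 243


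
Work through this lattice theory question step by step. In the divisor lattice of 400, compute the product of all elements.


Divisors of 400: [1, 2, 4, 5, 8, 10, 16, 20, 25, 40, 50, 80, 100, 200, 400]
Product = n^(d(n)/2) = 400^(15/2)
Product = 32768000000000000000


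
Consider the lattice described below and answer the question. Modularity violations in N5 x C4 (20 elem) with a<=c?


Modular law: if a <= c then a v (b ^ c) = (a v b) ^ c.
Check all triples (a,b,c) with a <= c among 20 elements.
  e.g. a=(a,0), b=(c,0), c=(b,0): lhs=(a,0) != rhs=(b,0)
  e.g. a=(a,0), b=(c,1), c=(b,0): lhs=(a,0) != rhs=(b,0)
Total violating triples: 40


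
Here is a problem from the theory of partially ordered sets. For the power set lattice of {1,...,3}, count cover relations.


A cover relation a -< b holds when a < b with no c strictly between.
Cover relations:
  {} -< {1}
  {} -< {2}
  {} -< {3}
  {1} -< {1,2}
  {1} -< {1,3}
  {2} -< {1,2}
  {2} -< {2,3}
  {3} -< {1,3}
  ...4 more
Total: 12


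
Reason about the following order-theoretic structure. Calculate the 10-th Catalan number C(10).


C(n) = C(2n, n) / (n+1).
C(20, 10) = 184756
C(10) = 184756 / 11 = 16796


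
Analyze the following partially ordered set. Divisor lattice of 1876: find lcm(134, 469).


In a divisor lattice, join = lcm (least common multiple).
gcd(134,469) = 67
lcm(134,469) = 134*469/gcd = 62846/67 = 938


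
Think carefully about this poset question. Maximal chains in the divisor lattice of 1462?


A maximal chain goes from the minimum element to a maximal element via cover relations.
Counting all min-to-max paths in the cover graph.
Total maximal chains: 6


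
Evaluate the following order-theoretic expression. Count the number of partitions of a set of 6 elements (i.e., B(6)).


B(n) = number of set partitions of an n-element set.
B(n) satisfies the recurrence: B(n+1) = sum_k C(n,k)*B(k).
B(6) = 203


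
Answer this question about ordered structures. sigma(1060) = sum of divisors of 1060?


sigma(n) = sum of divisors.
Divisors of 1060: [1, 2, 4, 5, 10, 20, 53, 106, 212, 265, 530, 1060]
Sum = 2268


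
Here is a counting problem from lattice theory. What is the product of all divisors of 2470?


Divisors of 2470: [1, 2, 5, 10, 13, 19, 26, 38, 65, 95, 130, 190, 247, 494, 1235, 2470]
Product = n^(d(n)/2) = 2470^(16/2)
Product = 1385401412458388256100000000


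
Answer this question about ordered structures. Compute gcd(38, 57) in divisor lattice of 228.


In a divisor lattice, meet = gcd (greatest common divisor).
By Euclidean algorithm or factoring: gcd(38,57) = 19


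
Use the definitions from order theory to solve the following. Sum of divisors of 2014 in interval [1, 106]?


Interval [1,106] in divisors of 2014: [1, 2, 53, 106]
Sum = 162


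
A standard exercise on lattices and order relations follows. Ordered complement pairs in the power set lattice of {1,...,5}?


Complement pair (a,b): a meet b = bottom, a join b = top.
Here: A intersect B = {} and A union B = {1,...,5}.
Pairs found: ({},{1,2,3,4,5}), ({1},{2,3,4,5}), ({2},{1,3,4,5}), ({3},{1,2,4,5}), ... (28 more)
Total ordered pairs: 32


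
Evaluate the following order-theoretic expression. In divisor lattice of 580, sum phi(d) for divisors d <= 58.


Divisors of 580 up to 58: [1, 2, 4, 5, 10, 20, 29, 58]
phi values: [1, 1, 2, 4, 4, 8, 28, 28]
Sum = 76


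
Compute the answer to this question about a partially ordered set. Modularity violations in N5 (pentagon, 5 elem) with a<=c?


Modular law: if a <= c then a v (b ^ c) = (a v b) ^ c.
Check all triples (a,b,c) with a <= c among 5 elements.
  e.g. a=a, b=c, c=b: lhs=a != rhs=b
Total violating triples: 1


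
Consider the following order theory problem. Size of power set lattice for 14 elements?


Power set = 2^n.
2^14 = 16384


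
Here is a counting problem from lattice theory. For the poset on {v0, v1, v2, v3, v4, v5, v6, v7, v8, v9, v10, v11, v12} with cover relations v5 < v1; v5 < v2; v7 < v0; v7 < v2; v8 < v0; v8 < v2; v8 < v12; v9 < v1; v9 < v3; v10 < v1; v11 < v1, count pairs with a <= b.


The order relation is {(a,b) : a <= b}, reflexive so it includes (a,a).
Examples: (v0,v0), (v1,v1), (v10,v1), (v10,v10), (v11,v1), ...
Total ordered pairs: 24


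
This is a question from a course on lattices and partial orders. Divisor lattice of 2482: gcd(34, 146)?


Meet=gcd.
gcd(34,146)=2


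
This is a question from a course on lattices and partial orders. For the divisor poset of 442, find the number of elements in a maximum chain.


A chain is a totally ordered subset; we count the number of elements in a maximum chain.
Compute, for each element x, the size of the longest chain ending at x:
  1: 1
  2: 2
  13: 2
  17: 2
  26: 3
  34: 3
  ...
A maximum chain: 1 < 2 < 26 < 442
Number of elements in the longest chain: 4


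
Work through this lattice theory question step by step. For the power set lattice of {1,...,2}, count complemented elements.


An element a is complemented if some b has a meet b = bottom, a join b = top.
every subset A has complement S\A, so all elements are complemented.
Complemented elements: {}, {1}, {2}, {1,2}
Count: 4


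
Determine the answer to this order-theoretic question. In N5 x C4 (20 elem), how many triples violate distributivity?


Distributive law: a ^ (b v c) = (a ^ b) v (a ^ c).
Check all 20^3 = 8000 ordered triples (a,b,c).
  e.g. a=(b,0), b=(a,0), c=(c,0): lhs=(b,0) != rhs=(a,0)
  e.g. a=(b,0), b=(a,0), c=(c,1): lhs=(b,0) != rhs=(a,0)
Total violating triples: 128


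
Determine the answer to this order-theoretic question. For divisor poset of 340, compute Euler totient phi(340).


phi(n) = n * prod_{p|n} (1 - 1/p).
Prime divisors of 340: [2, 5, 17]
phi(340) = 340 * (1 - 1/2) * (1 - 1/5) * (1 - 1/17)
phi(340) = 128


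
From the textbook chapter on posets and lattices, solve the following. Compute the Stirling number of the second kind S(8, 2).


S(n,k) = k*S(n-1,k) + S(n-1,k-1).
S(7,2) = 63, S(7,1) = 1
S(8,2) = 2*63 + 1 = 126 + 1
S(8,2) = 127


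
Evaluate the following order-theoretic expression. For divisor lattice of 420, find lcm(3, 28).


In a divisor lattice, join = lcm (least common multiple).
Compute lcm iteratively: start with first element, then lcm(current, next).
Elements: [3, 28]
lcm(3,28) = 84
Final lcm = 84


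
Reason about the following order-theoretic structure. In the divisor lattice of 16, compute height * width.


Height = length of longest chain minus 1; width = size of largest antichain.
A maximum chain: 1 | 2 | 4 | 8 | 16  (height 4).
A maximum antichain: {1}  (width 1).
Product = 4 * 1 = 4


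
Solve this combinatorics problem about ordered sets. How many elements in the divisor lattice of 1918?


Divisors of 1918: [1, 2, 7, 14, 137, 274, 959, 1918]
Count: 8


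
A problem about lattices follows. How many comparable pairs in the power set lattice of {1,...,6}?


A comparable pair {a,b} has a < b or b < a in the order.
Count unordered pairs where one element is strictly below the other.
Examples: {{},{1}}, {{},{2}}, {{},{3}}, {{},{4}}, ...
Total comparable pairs: 665


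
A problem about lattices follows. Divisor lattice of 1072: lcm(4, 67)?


Join=lcm.
gcd(4,67)=1
lcm=268


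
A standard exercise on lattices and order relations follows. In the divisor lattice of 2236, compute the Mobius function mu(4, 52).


In a divisor lattice, mu(a,b) = mu(b/a) where mu is the classical Mobius function.
b/a = 52/4 = 13
Prime factorization of 13: primes [13]
13 is squarefree with 1 prime factor(s), so mu(13) = (-1)^1 = -1


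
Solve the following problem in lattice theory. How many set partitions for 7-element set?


B(n) = number of set partitions of an n-element set.
B(n) satisfies the recurrence: B(n+1) = sum_k C(n,k)*B(k).
B(7) = 877


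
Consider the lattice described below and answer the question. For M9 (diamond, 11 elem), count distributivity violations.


Distributive law: a ^ (b v c) = (a ^ b) v (a ^ c).
Check all 11^3 = 1331 ordered triples (a,b,c).
  e.g. a=a1, b=a2, c=a3: lhs=a1 != rhs=0
  e.g. a=a1, b=a2, c=a4: lhs=a1 != rhs=0
Total violating triples: 504


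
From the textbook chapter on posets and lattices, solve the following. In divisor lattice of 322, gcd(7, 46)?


Meet=gcd.
gcd(7,46)=1


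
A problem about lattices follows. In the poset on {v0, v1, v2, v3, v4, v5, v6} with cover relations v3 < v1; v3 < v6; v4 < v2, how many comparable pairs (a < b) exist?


A comparable pair {a,b} has a < b or b < a in the order.
Count unordered pairs where one element is strictly below the other.
Examples: {v1,v3}, {v2,v4}, {v3,v6}
Total comparable pairs: 3


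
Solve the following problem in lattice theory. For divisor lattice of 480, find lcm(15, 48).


In a divisor lattice, join = lcm (least common multiple).
Compute lcm iteratively: start with first element, then lcm(current, next).
Elements: [15, 48]
lcm(15,48) = 240
Final lcm = 240


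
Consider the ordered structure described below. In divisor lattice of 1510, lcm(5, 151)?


Join=lcm.
gcd(5,151)=1
lcm=755


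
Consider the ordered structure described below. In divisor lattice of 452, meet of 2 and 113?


In a divisor lattice, meet = gcd (greatest common divisor).
By Euclidean algorithm or factoring: gcd(2,113) = 1


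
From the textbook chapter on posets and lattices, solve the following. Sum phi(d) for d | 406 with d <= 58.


Divisors of 406 up to 58: [1, 2, 7, 14, 29, 58]
phi values: [1, 1, 6, 6, 28, 28]
Sum = 70


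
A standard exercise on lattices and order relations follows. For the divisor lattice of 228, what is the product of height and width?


Height = length of longest chain minus 1; width = size of largest antichain.
A maximum chain: 1 | 19 | 57 | 114 | 228  (height 4).
A maximum antichain: {4, 6, 38, 57}  (width 4).
Product = 4 * 4 = 16


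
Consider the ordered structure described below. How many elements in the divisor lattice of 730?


Divisors of 730: [1, 2, 5, 10, 73, 146, 365, 730]
Count: 8


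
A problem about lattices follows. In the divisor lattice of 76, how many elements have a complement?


An element a is complemented if some b has a meet b = bottom, a join b = top.
a is complemented iff gcd(a, n/a)=1, i.e. a is a unitary divisor of 76.
Complemented elements: 1, 4, 19, 76
Count: 4


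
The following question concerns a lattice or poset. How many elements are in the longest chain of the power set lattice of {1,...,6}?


A chain is a totally ordered subset; we count the number of elements in a maximum chain.
Compute, for each element x, the size of the longest chain ending at x:
  {}: 1
  {1}: 2
  {2}: 2
  {3}: 2
  {4}: 2
  {5}: 2
  ...
A maximum chain: {} < {1} < {1,2} < {1,2,3} < {1,2,3,4} < {1,2,3,4,5} < {1,2,3,4,5,6}
Number of elements in the longest chain: 7


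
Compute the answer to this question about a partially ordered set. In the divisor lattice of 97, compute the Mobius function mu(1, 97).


In a divisor lattice, mu(a,b) = mu(b/a) where mu is the classical Mobius function.
b/a = 97/1 = 97
Prime factorization of 97: primes [97]
97 is squarefree with 1 prime factor(s), so mu(97) = (-1)^1 = -1


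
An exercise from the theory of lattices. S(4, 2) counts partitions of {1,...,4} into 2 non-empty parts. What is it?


S(n,k) = k*S(n-1,k) + S(n-1,k-1).
S(3,2) = 3, S(3,1) = 1
S(4,2) = 2*3 + 1 = 6 + 1
S(4,2) = 7


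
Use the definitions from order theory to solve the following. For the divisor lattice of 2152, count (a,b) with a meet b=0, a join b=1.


Complement pair (a,b): a meet b = bottom, a join b = top.
Here: gcd(a,b)=1 and lcm(a,b)=2152, i.e. a*b=2152 with a,b coprime.
Pairs found: (1,2152), (8,269), (269,8), (2152,1)
Total ordered pairs: 4


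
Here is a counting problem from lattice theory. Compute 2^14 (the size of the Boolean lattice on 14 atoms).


Power set = 2^n.
2^14 = 16384


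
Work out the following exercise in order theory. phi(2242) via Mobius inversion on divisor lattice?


phi(n) = n * prod_{p|n} (1 - 1/p).
Prime divisors of 2242: [2, 19, 59]
phi(2242) = 2242 * (1 - 1/2) * (1 - 1/19) * (1 - 1/59)
phi(2242) = 1044


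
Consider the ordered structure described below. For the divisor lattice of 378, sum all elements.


sigma(n) = sum of divisors.
Divisors of 378: [1, 2, 3, 6, 7, 9, 14, 18, 21, 27, 42, 54, 63, 126, 189, 378]
Sum = 960


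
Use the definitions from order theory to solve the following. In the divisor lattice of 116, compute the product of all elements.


Divisors of 116: [1, 2, 4, 29, 58, 116]
Product = n^(d(n)/2) = 116^(6/2)
Product = 1560896


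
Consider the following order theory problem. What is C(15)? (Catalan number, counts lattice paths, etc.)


C(n) = C(2n, n) / (n+1).
C(30, 15) = 155117520
C(15) = 155117520 / 16 = 9694845


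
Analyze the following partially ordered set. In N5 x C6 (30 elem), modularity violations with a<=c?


Modular law: if a <= c then a v (b ^ c) = (a v b) ^ c.
Check all triples (a,b,c) with a <= c among 30 elements.
  e.g. a=(a,0), b=(c,0), c=(b,0): lhs=(a,0) != rhs=(b,0)
  e.g. a=(a,0), b=(c,1), c=(b,0): lhs=(a,0) != rhs=(b,0)
Total violating triples: 126


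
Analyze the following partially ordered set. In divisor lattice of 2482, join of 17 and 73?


In a divisor lattice, join = lcm (least common multiple).
gcd(17,73) = 1
lcm(17,73) = 17*73/gcd = 1241/1 = 1241


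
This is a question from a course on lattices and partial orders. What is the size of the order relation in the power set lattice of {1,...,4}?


The order relation is {(a,b) : a <= b}, reflexive so it includes (a,a).
Examples: ({},{}), ({},{1,2}), ({},{1,2,3}), ({},{1,2,3,4}), ({},{1,2,4}), ...
Total ordered pairs: 81


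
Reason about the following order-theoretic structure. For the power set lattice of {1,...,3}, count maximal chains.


A maximal chain goes from the minimum element to a maximal element via cover relations.
Counting all min-to-max paths in the cover graph.
Total maximal chains: 6


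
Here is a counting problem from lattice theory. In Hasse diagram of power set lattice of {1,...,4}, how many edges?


A cover relation a -< b holds when a < b with no c strictly between.
Cover relations:
  {} -< {1}
  {} -< {2}
  {} -< {3}
  {} -< {4}
  {1} -< {1,2}
  {1} -< {1,3}
  {1} -< {1,4}
  {2} -< {1,2}
  ...24 more
Total: 32


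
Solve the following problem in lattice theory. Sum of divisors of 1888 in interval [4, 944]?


Interval [4,944] in divisors of 1888: [4, 8, 16, 236, 472, 944]
Sum = 1680


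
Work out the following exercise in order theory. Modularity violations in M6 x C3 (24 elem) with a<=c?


Modular law: if a <= c then a v (b ^ c) = (a v b) ^ c.
Check all triples (a,b,c) with a <= c among 24 elements.
This lattice is modular (diamonds M_m and their chain-products are modular).
Total violating triples: 0


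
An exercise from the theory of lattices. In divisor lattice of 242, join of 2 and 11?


In a divisor lattice, join = lcm (least common multiple).
gcd(2,11) = 1
lcm(2,11) = 2*11/gcd = 22/1 = 22


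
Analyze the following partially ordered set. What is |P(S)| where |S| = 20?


Power set = 2^n.
2^20 = 1048576


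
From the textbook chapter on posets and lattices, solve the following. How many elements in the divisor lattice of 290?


Divisors of 290: [1, 2, 5, 10, 29, 58, 145, 290]
Count: 8


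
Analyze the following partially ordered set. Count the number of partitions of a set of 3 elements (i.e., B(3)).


B(n) = number of set partitions of an n-element set.
B(n) satisfies the recurrence: B(n+1) = sum_k C(n,k)*B(k).
B(3) = 5


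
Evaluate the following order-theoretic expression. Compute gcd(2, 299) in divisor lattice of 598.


In a divisor lattice, meet = gcd (greatest common divisor).
By Euclidean algorithm or factoring: gcd(2,299) = 1


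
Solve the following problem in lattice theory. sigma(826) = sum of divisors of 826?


sigma(n) = sum of divisors.
Divisors of 826: [1, 2, 7, 14, 59, 118, 413, 826]
Sum = 1440


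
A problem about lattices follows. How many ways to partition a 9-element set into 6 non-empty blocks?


S(n,k) = k*S(n-1,k) + S(n-1,k-1).
S(8,6) = 266, S(8,5) = 1050
S(9,6) = 6*266 + 1050 = 1596 + 1050
S(9,6) = 2646


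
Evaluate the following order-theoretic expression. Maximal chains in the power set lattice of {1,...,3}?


A maximal chain goes from the minimum element to a maximal element via cover relations.
Counting all min-to-max paths in the cover graph.
Total maximal chains: 6


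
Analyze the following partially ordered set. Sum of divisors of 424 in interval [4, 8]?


Interval [4,8] in divisors of 424: [4, 8]
Sum = 12


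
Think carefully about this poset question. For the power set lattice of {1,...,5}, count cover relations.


A cover relation a -< b holds when a < b with no c strictly between.
Cover relations:
  {} -< {1}
  {} -< {2}
  {} -< {3}
  {} -< {4}
  {} -< {5}
  {1} -< {1,2}
  {1} -< {1,3}
  {1} -< {1,4}
  ...72 more
Total: 80


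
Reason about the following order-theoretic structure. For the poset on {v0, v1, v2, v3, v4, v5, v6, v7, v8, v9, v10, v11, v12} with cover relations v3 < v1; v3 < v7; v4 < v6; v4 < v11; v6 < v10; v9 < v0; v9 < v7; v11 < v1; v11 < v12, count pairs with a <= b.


The order relation is {(a,b) : a <= b}, reflexive so it includes (a,a).
Examples: (v0,v0), (v1,v1), (v10,v10), (v11,v1), (v11,v11), ...
Total ordered pairs: 25


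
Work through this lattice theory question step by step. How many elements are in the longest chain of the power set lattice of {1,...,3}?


A chain is a totally ordered subset; we count the number of elements in a maximum chain.
Compute, for each element x, the size of the longest chain ending at x:
  {}: 1
  {1}: 2
  {2}: 2
  {3}: 2
  {1,2}: 3
  {1,3}: 3
  ...
A maximum chain: {} < {1} < {1,2} < {1,2,3}
Number of elements in the longest chain: 4


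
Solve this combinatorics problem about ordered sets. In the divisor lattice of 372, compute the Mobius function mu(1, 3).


In a divisor lattice, mu(a,b) = mu(b/a) where mu is the classical Mobius function.
b/a = 3/1 = 3
Prime factorization of 3: primes [3]
3 is squarefree with 1 prime factor(s), so mu(3) = (-1)^1 = -1


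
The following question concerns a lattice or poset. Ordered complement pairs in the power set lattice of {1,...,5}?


Complement pair (a,b): a meet b = bottom, a join b = top.
Here: A intersect B = {} and A union B = {1,...,5}.
Pairs found: ({},{1,2,3,4,5}), ({1},{2,3,4,5}), ({2},{1,3,4,5}), ({3},{1,2,4,5}), ... (28 more)
Total ordered pairs: 32


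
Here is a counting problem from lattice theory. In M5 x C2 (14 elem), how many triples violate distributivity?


Distributive law: a ^ (b v c) = (a ^ b) v (a ^ c).
Check all 14^3 = 2744 ordered triples (a,b,c).
  e.g. a=(a1,0), b=(a2,0), c=(a3,0): lhs=(a1,0) != rhs=(0,0)
  e.g. a=(a1,0), b=(a2,0), c=(a3,1): lhs=(a1,0) != rhs=(0,0)
Total violating triples: 480


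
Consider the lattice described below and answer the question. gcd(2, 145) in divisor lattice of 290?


Meet=gcd.
gcd(2,145)=1


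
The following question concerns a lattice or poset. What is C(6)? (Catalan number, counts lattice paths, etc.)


C(n) = C(2n, n) / (n+1).
C(12, 6) = 924
C(6) = 924 / 7 = 132


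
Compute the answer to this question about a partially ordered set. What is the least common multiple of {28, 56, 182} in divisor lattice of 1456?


In a divisor lattice, join = lcm (least common multiple).
Compute lcm iteratively: start with first element, then lcm(current, next).
Elements: [28, 56, 182]
lcm(28,56) = 56
lcm(56,182) = 728
Final lcm = 728


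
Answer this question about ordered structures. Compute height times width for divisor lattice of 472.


Height = length of longest chain minus 1; width = size of largest antichain.
A maximum chain: 1 | 59 | 118 | 236 | 472  (height 4).
A maximum antichain: {2, 59}  (width 2).
Product = 4 * 2 = 8


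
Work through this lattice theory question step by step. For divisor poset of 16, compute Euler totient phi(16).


phi(n) = n * prod_{p|n} (1 - 1/p).
Prime divisors of 16: [2]
phi(16) = 16 * (1 - 1/2)
phi(16) = 8


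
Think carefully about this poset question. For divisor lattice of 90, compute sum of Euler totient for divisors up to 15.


Divisors of 90 up to 15: [1, 2, 3, 5, 6, 9, 10, 15]
phi values: [1, 1, 2, 4, 2, 6, 4, 8]
Sum = 28


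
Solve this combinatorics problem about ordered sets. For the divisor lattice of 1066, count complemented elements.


An element a is complemented if some b has a meet b = bottom, a join b = top.
a is complemented iff gcd(a, n/a)=1, i.e. a is a unitary divisor of 1066.
Complemented elements: 1, 2, 13, 26, 41, 82, ... (2 more)
Count: 8


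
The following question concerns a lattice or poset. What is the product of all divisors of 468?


Divisors of 468: [1, 2, 3, 4, 6, 9, 12, 13, 18, 26, 36, 39, 52, 78, 117, 156, 234, 468]
Product = n^(d(n)/2) = 468^(18/2)
Product = 1076992496812124640903168


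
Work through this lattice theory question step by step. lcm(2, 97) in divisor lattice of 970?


Join=lcm.
gcd(2,97)=1
lcm=194


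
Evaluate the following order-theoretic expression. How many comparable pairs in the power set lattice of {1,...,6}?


A comparable pair {a,b} has a < b or b < a in the order.
Count unordered pairs where one element is strictly below the other.
Examples: {{},{1}}, {{},{2}}, {{},{3}}, {{},{4}}, ...
Total comparable pairs: 665


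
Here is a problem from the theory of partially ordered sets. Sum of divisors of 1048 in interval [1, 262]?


Interval [1,262] in divisors of 1048: [1, 2, 131, 262]
Sum = 396


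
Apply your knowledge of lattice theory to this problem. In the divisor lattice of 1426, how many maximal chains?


A maximal chain goes from the minimum element to a maximal element via cover relations.
Counting all min-to-max paths in the cover graph.
Total maximal chains: 6


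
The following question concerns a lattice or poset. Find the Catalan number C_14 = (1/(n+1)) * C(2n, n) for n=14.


C(n) = C(2n, n) / (n+1).
C(28, 14) = 40116600
C(14) = 40116600 / 15 = 2674440


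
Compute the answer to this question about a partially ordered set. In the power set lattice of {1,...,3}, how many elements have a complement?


An element a is complemented if some b has a meet b = bottom, a join b = top.
every subset A has complement S\A, so all elements are complemented.
Complemented elements: {}, {1}, {2}, {3}, {1,2}, {1,3}, ... (2 more)
Count: 8


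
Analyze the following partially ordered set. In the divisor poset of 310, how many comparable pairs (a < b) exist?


A comparable pair {a,b} has a < b or b < a in the order.
Count unordered pairs where one element is strictly below the other.
Examples: {1,2}, {1,5}, {1,10}, {1,31}, ...
Total comparable pairs: 19


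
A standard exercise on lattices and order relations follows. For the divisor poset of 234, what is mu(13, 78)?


In a divisor lattice, mu(a,b) = mu(b/a) where mu is the classical Mobius function.
b/a = 78/13 = 6
Prime factorization of 6: primes [2, 3]
6 is squarefree with 2 prime factor(s), so mu(6) = (-1)^2 = 1


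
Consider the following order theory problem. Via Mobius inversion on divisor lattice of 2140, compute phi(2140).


phi(n) = n * prod_{p|n} (1 - 1/p).
Prime divisors of 2140: [2, 5, 107]
phi(2140) = 2140 * (1 - 1/2) * (1 - 1/5) * (1 - 1/107)
phi(2140) = 848


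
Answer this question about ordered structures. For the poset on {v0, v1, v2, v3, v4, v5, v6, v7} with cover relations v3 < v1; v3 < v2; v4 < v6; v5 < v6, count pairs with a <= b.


The order relation is {(a,b) : a <= b}, reflexive so it includes (a,a).
Examples: (v0,v0), (v1,v1), (v2,v2), (v3,v1), (v3,v2), ...
Total ordered pairs: 12


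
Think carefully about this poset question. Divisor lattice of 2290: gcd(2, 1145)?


Meet=gcd.
gcd(2,1145)=1


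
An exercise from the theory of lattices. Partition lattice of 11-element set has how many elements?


B(n) = number of set partitions of an n-element set.
B(n) satisfies the recurrence: B(n+1) = sum_k C(n,k)*B(k).
B(11) = 678570


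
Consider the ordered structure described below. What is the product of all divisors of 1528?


Divisors of 1528: [1, 2, 4, 8, 191, 382, 764, 1528]
Product = n^(d(n)/2) = 1528^(8/2)
Product = 5451216326656


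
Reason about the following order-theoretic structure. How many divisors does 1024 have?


Divisors of 1024: [1, 2, 4, 8, 16, 32, 64, 128, 256, 512, 1024]
Count: 11


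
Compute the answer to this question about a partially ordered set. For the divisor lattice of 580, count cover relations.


A cover relation a -< b holds when a < b with no c strictly between.
Cover relations:
  1 -< 2
  1 -< 5
  1 -< 29
  2 -< 4
  2 -< 10
  2 -< 58
  4 -< 20
  4 -< 116
  ...12 more
Total: 20


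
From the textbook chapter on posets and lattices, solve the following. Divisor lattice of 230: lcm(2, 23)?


Join=lcm.
gcd(2,23)=1
lcm=46


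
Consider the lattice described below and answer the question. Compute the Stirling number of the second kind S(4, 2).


S(n,k) = k*S(n-1,k) + S(n-1,k-1).
S(3,2) = 3, S(3,1) = 1
S(4,2) = 2*3 + 1 = 6 + 1
S(4,2) = 7


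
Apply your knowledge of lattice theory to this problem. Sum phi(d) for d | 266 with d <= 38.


Divisors of 266 up to 38: [1, 2, 7, 14, 19, 38]
phi values: [1, 1, 6, 6, 18, 18]
Sum = 50


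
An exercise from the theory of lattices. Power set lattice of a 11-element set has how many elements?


Power set = 2^n.
2^11 = 2048


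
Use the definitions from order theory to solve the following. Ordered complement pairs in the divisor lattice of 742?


Complement pair (a,b): a meet b = bottom, a join b = top.
Here: gcd(a,b)=1 and lcm(a,b)=742, i.e. a*b=742 with a,b coprime.
Pairs found: (1,742), (2,371), (7,106), (14,53), ... (4 more)
Total ordered pairs: 8


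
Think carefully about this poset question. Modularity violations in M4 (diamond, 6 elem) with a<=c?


Modular law: if a <= c then a v (b ^ c) = (a v b) ^ c.
Check all triples (a,b,c) with a <= c among 6 elements.
This lattice is modular (diamonds M_m and their chain-products are modular).
Total violating triples: 0


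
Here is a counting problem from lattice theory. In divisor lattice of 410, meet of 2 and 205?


In a divisor lattice, meet = gcd (greatest common divisor).
By Euclidean algorithm or factoring: gcd(2,205) = 1


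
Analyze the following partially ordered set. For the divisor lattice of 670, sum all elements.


sigma(n) = sum of divisors.
Divisors of 670: [1, 2, 5, 10, 67, 134, 335, 670]
Sum = 1224


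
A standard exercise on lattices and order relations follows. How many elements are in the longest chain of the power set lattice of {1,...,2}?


A chain is a totally ordered subset; we count the number of elements in a maximum chain.
Compute, for each element x, the size of the longest chain ending at x:
  {}: 1
  {1}: 2
  {2}: 2
  {1,2}: 3
A maximum chain: {} < {1} < {1,2}
Number of elements in the longest chain: 3


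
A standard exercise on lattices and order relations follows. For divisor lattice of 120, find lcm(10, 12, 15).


In a divisor lattice, join = lcm (least common multiple).
Compute lcm iteratively: start with first element, then lcm(current, next).
Elements: [10, 12, 15]
lcm(10,12) = 60
lcm(60,15) = 60
Final lcm = 60


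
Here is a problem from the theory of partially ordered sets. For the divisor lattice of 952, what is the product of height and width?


Height = length of longest chain minus 1; width = size of largest antichain.
A maximum chain: 1 | 17 | 119 | 238 | 476 | 952  (height 5).
A maximum antichain: {4, 14, 34, 119}  (width 4).
Product = 5 * 4 = 20


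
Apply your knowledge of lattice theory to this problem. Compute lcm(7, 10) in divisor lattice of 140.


In a divisor lattice, join = lcm (least common multiple).
gcd(7,10) = 1
lcm(7,10) = 7*10/gcd = 70/1 = 70


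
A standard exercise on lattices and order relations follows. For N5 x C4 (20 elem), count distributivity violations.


Distributive law: a ^ (b v c) = (a ^ b) v (a ^ c).
Check all 20^3 = 8000 ordered triples (a,b,c).
  e.g. a=(b,0), b=(a,0), c=(c,0): lhs=(b,0) != rhs=(a,0)
  e.g. a=(b,0), b=(a,0), c=(c,1): lhs=(b,0) != rhs=(a,0)
Total violating triples: 128


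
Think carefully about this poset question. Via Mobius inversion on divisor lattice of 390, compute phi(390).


phi(n) = n * prod_{p|n} (1 - 1/p).
Prime divisors of 390: [2, 3, 5, 13]
phi(390) = 390 * (1 - 1/2) * (1 - 1/3) * (1 - 1/5) * (1 - 1/13)
phi(390) = 96


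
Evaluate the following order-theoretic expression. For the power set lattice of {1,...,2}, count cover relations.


A cover relation a -< b holds when a < b with no c strictly between.
Cover relations:
  {} -< {1}
  {} -< {2}
  {1} -< {1,2}
  {2} -< {1,2}
Total: 4


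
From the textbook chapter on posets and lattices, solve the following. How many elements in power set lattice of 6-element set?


Power set = 2^n.
2^6 = 64


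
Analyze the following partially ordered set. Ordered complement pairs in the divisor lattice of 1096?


Complement pair (a,b): a meet b = bottom, a join b = top.
Here: gcd(a,b)=1 and lcm(a,b)=1096, i.e. a*b=1096 with a,b coprime.
Pairs found: (1,1096), (8,137), (137,8), (1096,1)
Total ordered pairs: 4


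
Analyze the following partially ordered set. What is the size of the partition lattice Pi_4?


B(n) = number of set partitions of an n-element set.
B(n) satisfies the recurrence: B(n+1) = sum_k C(n,k)*B(k).
B(4) = 15


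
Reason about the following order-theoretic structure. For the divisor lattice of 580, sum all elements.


sigma(n) = sum of divisors.
Divisors of 580: [1, 2, 4, 5, 10, 20, 29, 58, 116, 145, 290, 580]
Sum = 1260


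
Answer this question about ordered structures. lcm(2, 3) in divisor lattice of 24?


Join=lcm.
gcd(2,3)=1
lcm=6


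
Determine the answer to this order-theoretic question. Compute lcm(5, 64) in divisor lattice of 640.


In a divisor lattice, join = lcm (least common multiple).
gcd(5,64) = 1
lcm(5,64) = 5*64/gcd = 320/1 = 320


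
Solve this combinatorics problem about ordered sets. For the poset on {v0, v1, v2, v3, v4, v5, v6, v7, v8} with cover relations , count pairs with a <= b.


The order relation is {(a,b) : a <= b}, reflexive so it includes (a,a).
Examples: (v0,v0), (v1,v1), (v2,v2), (v3,v3), (v4,v4), ...
Total ordered pairs: 9


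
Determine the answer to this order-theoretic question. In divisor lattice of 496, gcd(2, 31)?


Meet=gcd.
gcd(2,31)=1


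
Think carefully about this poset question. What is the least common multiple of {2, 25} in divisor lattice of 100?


In a divisor lattice, join = lcm (least common multiple).
Compute lcm iteratively: start with first element, then lcm(current, next).
Elements: [2, 25]
lcm(2,25) = 50
Final lcm = 50


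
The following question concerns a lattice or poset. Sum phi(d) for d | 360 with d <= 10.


Divisors of 360 up to 10: [1, 2, 3, 4, 5, 6, 8, 9, 10]
phi values: [1, 1, 2, 2, 4, 2, 4, 6, 4]
Sum = 26


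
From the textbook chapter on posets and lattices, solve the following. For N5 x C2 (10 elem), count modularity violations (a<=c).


Modular law: if a <= c then a v (b ^ c) = (a v b) ^ c.
Check all triples (a,b,c) with a <= c among 10 elements.
  e.g. a=(a,0), b=(c,0), c=(b,0): lhs=(a,0) != rhs=(b,0)
  e.g. a=(a,0), b=(c,1), c=(b,0): lhs=(a,0) != rhs=(b,0)
Total violating triples: 6


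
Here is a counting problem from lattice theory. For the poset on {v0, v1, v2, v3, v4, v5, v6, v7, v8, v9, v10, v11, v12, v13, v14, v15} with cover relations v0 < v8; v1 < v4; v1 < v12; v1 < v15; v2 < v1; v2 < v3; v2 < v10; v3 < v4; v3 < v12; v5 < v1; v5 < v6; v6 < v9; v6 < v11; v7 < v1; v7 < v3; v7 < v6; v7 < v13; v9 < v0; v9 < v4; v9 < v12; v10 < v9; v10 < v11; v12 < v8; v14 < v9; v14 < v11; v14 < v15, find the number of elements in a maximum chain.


A chain is a totally ordered subset; we count the number of elements in a maximum chain.
Compute, for each element x, the size of the longest chain ending at x:
  v2: 1
  v5: 1
  v7: 1
  v14: 1
  v10: 2
  v13: 2
  ...
A maximum chain: v5 < v6 < v9 < v0 < v8
Number of elements in the longest chain: 5


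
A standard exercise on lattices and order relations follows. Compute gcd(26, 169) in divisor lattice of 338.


In a divisor lattice, meet = gcd (greatest common divisor).
By Euclidean algorithm or factoring: gcd(26,169) = 13


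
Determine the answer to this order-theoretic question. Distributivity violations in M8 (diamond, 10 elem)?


Distributive law: a ^ (b v c) = (a ^ b) v (a ^ c).
Check all 10^3 = 1000 ordered triples (a,b,c).
  e.g. a=a1, b=a2, c=a3: lhs=a1 != rhs=0
  e.g. a=a1, b=a2, c=a4: lhs=a1 != rhs=0
Total violating triples: 336


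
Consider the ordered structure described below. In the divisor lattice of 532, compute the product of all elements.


Divisors of 532: [1, 2, 4, 7, 14, 19, 28, 38, 76, 133, 266, 532]
Product = n^(d(n)/2) = 532^(12/2)
Product = 22670953897037824


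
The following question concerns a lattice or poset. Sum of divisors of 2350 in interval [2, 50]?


Interval [2,50] in divisors of 2350: [2, 10, 50]
Sum = 62


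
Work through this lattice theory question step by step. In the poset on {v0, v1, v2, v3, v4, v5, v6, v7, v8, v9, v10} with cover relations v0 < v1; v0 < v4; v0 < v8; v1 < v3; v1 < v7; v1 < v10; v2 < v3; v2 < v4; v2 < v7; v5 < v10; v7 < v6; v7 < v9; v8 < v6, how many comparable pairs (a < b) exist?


A comparable pair {a,b} has a < b or b < a in the order.
Count unordered pairs where one element is strictly below the other.
Examples: {v0,v1}, {v0,v3}, {v0,v4}, {v0,v6}, ...
Total comparable pairs: 22


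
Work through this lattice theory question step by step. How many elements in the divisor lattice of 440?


Divisors of 440: [1, 2, 4, 5, 8, 10, 11, 20, 22, 40, 44, 55, 88, 110, 220, 440]
Count: 16


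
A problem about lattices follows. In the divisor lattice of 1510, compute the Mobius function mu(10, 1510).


In a divisor lattice, mu(a,b) = mu(b/a) where mu is the classical Mobius function.
b/a = 1510/10 = 151
Prime factorization of 151: primes [151]
151 is squarefree with 1 prime factor(s), so mu(151) = (-1)^1 = -1


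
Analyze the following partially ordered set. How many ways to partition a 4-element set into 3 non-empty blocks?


S(n,k) = k*S(n-1,k) + S(n-1,k-1).
S(3,3) = 1, S(3,2) = 3
S(4,3) = 3*1 + 3 = 3 + 3
S(4,3) = 6


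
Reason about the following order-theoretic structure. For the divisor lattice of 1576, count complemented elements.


An element a is complemented if some b has a meet b = bottom, a join b = top.
a is complemented iff gcd(a, n/a)=1, i.e. a is a unitary divisor of 1576.
Complemented elements: 1, 8, 197, 1576
Count: 4


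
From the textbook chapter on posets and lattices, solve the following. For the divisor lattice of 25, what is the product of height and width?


Height = length of longest chain minus 1; width = size of largest antichain.
A maximum chain: 1 | 5 | 25  (height 2).
A maximum antichain: {1}  (width 1).
Product = 2 * 1 = 2


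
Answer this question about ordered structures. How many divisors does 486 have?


Divisors of 486: [1, 2, 3, 6, 9, 18, 27, 54, 81, 162, 243, 486]
Count: 12


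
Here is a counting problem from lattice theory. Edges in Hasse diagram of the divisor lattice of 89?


A cover relation a -< b holds when a < b with no c strictly between.
Cover relations:
  1 -< 89
Total: 1


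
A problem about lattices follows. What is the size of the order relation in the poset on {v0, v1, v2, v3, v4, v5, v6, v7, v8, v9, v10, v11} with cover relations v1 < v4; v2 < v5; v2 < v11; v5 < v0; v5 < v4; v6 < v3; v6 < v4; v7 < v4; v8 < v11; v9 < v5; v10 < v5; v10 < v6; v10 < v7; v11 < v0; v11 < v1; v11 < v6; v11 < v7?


The order relation is {(a,b) : a <= b}, reflexive so it includes (a,a).
Examples: (v0,v0), (v1,v1), (v1,v4), (v10,v0), (v10,v10), ...
Total ordered pairs: 48


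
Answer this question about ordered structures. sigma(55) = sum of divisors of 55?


sigma(n) = sum of divisors.
Divisors of 55: [1, 5, 11, 55]
Sum = 72


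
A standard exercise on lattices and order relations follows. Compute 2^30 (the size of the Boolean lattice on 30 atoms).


Power set = 2^n.
2^30 = 1073741824


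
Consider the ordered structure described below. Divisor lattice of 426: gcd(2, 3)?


Meet=gcd.
gcd(2,3)=1


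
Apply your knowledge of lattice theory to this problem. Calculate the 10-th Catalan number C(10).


C(n) = C(2n, n) / (n+1).
C(20, 10) = 184756
C(10) = 184756 / 11 = 16796


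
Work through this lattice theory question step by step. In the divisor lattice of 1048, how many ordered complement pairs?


Complement pair (a,b): a meet b = bottom, a join b = top.
Here: gcd(a,b)=1 and lcm(a,b)=1048, i.e. a*b=1048 with a,b coprime.
Pairs found: (1,1048), (8,131), (131,8), (1048,1)
Total ordered pairs: 4


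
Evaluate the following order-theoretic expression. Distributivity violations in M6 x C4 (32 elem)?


Distributive law: a ^ (b v c) = (a ^ b) v (a ^ c).
Check all 32^3 = 32768 ordered triples (a,b,c).
  e.g. a=(a1,0), b=(a2,0), c=(a3,0): lhs=(a1,0) != rhs=(0,0)
  e.g. a=(a1,0), b=(a2,0), c=(a3,1): lhs=(a1,0) != rhs=(0,0)
Total violating triples: 7680


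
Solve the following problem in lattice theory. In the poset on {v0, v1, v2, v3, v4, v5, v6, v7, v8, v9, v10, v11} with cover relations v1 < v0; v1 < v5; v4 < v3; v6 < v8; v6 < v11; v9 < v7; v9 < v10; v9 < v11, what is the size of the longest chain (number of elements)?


A chain is a totally ordered subset; we count the number of elements in a maximum chain.
Compute, for each element x, the size of the longest chain ending at x:
  v1: 1
  v2: 1
  v4: 1
  v6: 1
  v9: 1
  v0: 2
  ...
A maximum chain: v1 < v0
Number of elements in the longest chain: 2


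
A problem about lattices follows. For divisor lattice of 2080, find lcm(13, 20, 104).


In a divisor lattice, join = lcm (least common multiple).
Compute lcm iteratively: start with first element, then lcm(current, next).
Elements: [13, 20, 104]
lcm(13,20) = 260
lcm(260,104) = 520
Final lcm = 520


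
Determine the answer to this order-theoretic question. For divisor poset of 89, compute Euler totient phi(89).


phi(n) = n * prod_{p|n} (1 - 1/p).
Prime divisors of 89: [89]
phi(89) = 89 * (1 - 1/89)
phi(89) = 88


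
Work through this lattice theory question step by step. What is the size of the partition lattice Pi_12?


B(n) = number of set partitions of an n-element set.
B(n) satisfies the recurrence: B(n+1) = sum_k C(n,k)*B(k).
B(12) = 4213597
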